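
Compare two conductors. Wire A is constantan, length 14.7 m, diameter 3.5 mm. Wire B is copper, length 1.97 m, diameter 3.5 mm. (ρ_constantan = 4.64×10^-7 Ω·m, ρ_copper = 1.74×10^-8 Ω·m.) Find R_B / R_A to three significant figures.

0.00503

R ∝ ρL/d², so R_B/R_A = (ρ_B/ρ_A) × (L_B/L_A)
= (1.74×10^-8/4.64×10^-7) × (1.97/14.7) = 0.00503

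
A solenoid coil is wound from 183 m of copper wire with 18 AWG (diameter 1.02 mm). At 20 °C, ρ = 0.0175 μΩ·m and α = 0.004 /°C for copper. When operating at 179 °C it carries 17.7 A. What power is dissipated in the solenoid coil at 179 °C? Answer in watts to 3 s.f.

2010 W

ρ = 0.0175 μΩ·m = 1.75×10^-8 Ω·m
A = π(1.02/2 mm)² = π(5.1000e-04 m)² = 8.171e-07 m²
R₍20₎ = ρL/A = (1.75×10^-8)(183)/(8.171e-07) = 3.919 Ω
R₍179₎ = R₍20₎(1 + αΔT) = 3.919 × (1 + 0.004×159) = 6.412 Ω
P = I²R = (17.7)² × 6.412 = 2010 W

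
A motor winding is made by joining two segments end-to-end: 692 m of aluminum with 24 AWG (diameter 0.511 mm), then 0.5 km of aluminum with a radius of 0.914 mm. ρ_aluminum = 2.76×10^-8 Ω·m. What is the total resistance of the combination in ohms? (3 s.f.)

Segment 1: A = π(0.511/2 mm)² = π(2.5550e-04 m)² = 2.051e-07 m²
R₁ = ρL/A = (2.76×10^-8)(692)/(2.051e-07) = 93.13 Ω
Segment 2: A = πr² = π(9.1400e-04 m)² = 2.624e-06 m²
R₂ = (2.76×10^-8)(500)/(2.624e-06) = 5.258 Ω
R = R₁ + R₂ = 98.4 Ω

98.4 Ω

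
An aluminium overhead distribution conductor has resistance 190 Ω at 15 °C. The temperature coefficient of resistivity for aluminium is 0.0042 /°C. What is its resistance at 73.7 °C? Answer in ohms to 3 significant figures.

ΔT = 73.7 − 15 = 58.7 °C
R = R₀(1 + αΔT) = 190 × (1 + 0.0042×58.7) = 190 × 1.246 = 237 Ω

237 Ω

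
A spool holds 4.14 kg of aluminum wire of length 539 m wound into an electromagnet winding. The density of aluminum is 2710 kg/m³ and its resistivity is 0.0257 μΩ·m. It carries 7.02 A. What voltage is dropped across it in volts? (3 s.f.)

ρ = 0.0257 μΩ·m = 2.57×10^-8 Ω·m
A = m/(density·L) = 4.14/(2710×539) = 2.8343e-06 m²
R = ρL/A = (2.57×10^-8)(539)/(2.8343e-06) = 4.887 Ω
V = IR = 7.02 × 4.887 = 34.3 V

34.3 V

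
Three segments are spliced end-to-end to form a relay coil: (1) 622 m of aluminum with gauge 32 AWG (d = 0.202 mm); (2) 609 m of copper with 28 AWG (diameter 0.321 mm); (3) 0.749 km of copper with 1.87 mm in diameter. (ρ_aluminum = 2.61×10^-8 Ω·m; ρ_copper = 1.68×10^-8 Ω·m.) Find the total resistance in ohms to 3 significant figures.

Seg 1: A = π(0.202/2 mm)² = π(1.0100e-04 m)² = 3.205e-08 m²
R_1 = (2.61×10^-8)(622)/(3.205e-08) = 506.6 Ω
Seg 2: A = π(0.321/2 mm)² = π(1.6050e-04 m)² = 8.093e-08 m²
R_2 = (1.68×10^-8)(609)/(8.093e-08) = 126.4 Ω
Seg 3: A = π(d/2)² = π(9.3500e-04 m)² = 2.746e-06 m²
R_3 = (1.68×10^-8)(749)/(2.746e-06) = 4.582 Ω
R_total = R_1 + R_2 + R_3 = 638 Ω

638 Ω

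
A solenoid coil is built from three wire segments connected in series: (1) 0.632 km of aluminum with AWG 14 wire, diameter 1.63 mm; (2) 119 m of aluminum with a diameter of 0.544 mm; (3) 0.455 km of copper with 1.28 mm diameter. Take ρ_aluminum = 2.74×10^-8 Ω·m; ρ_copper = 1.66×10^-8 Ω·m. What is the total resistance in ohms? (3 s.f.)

28.2 Ω

Seg 1: A = π(1.63/2 mm)² = π(8.1500e-04 m)² = 2.087e-06 m²
R_1 = (2.74×10^-8)(632)/(2.087e-06) = 8.299 Ω
Seg 2: A = π(d/2)² = π(2.7200e-04 m)² = 2.324e-07 m²
R_2 = (2.74×10^-8)(119)/(2.324e-07) = 14.03 Ω
Seg 3: A = π(d/2)² = π(6.4000e-04 m)² = 1.287e-06 m²
R_3 = (1.66×10^-8)(455)/(1.287e-06) = 5.87 Ω
R_total = R_1 + R_2 + R_3 = 28.2 Ω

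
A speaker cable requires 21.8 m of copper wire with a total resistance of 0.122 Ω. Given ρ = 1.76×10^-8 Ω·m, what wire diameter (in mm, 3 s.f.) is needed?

A = ρL/R = (1.76×10^-8)(21.8)/(0.122) = 3.145e-06 m²
d = 2√(A/π) = 2.001e-03 m = 2.00 mm

2.00 mm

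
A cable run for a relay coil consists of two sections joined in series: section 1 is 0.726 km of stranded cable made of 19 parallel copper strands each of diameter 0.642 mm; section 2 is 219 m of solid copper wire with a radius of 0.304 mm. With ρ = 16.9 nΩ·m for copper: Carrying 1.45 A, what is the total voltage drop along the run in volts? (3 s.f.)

ρ = 16.9 nΩ·m = 1.69×10^-8 Ω·m
Section 1: A_strand = π(3.2100e-04)² = 3.237e-07 m²; R₁ = ρL/(N·A_s) = (1.69×10^-8)(726)/(19×3.237e-07) = 1.995 Ω
Section 2: A = πr² = π(3.0400e-04 m)² = 2.903e-07 m²
R₂ = (1.69×10^-8)(219)/(2.903e-07) = 12.75 Ω
R = R₁ + R₂ = 14.74 Ω
V = IR = 1.45 × 14.74 = 21.4 V

21.4 V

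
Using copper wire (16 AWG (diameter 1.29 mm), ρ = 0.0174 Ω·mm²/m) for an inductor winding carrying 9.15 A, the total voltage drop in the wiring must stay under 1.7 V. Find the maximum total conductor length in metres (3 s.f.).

14.0 m

ρ = 0.0174 Ω·mm²/m = 1.74×10^-8 Ω·m
A = π(1.29/2 mm)² = π(6.4500e-04 m)² = 1.307e-06 m²
L_max = V_max·A/(1·ρI) = (1.7)(1.307e-06)/(1.74×10^-8×9.15) = 14.0 m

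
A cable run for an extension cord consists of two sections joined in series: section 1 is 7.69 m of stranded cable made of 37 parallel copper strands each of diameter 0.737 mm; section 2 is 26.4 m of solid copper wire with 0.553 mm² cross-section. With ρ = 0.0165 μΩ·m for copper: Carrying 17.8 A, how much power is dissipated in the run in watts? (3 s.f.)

252 W

ρ = 0.0165 μΩ·m = 1.65×10^-8 Ω·m
Section 1: A_strand = π(3.6850e-04)² = 4.266e-07 m²; R₁ = ρL/(N·A_s) = (1.65×10^-8)(7.69)/(37×4.266e-07) = 0.008039 Ω
Section 2: A = 0.553 mm² = 5.530e-07 m²
R₂ = (1.65×10^-8)(26.4)/(5.530e-07) = 0.7877 Ω
R = R₁ + R₂ = 0.7957 Ω
P = I²R = (17.8)² × 0.7957 = 252 W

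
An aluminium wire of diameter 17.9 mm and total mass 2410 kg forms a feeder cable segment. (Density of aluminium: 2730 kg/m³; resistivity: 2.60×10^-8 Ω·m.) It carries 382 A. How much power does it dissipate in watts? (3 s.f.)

52900 W

A = π(d/2)² = π(8.9500e-03 m)² = 2.5165e-04 m²
L = m/(density·A) = 2410/(2730×2.5165e-04) = 3508 m
R = ρL/A = (2.60×10^-8)(3508)/(2.5165e-04) = 0.3624 Ω
P = I²R = (382)² × 0.3624 = 52900 W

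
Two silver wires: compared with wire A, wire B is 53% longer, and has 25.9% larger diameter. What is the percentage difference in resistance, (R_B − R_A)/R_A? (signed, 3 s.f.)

-3.47%

R ∝ L/d², so R_B/R_A = (1 + 53/100) × (1 + 25.9/100)⁻²
= 1.53 × 0.6309 = 0.9653
(R_B − R_A)/R_A = 0.9653 − 1 = -3.47%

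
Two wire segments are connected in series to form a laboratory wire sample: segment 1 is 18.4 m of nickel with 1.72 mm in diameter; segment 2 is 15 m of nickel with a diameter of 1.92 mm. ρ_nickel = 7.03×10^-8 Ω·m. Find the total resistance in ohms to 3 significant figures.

0.921 Ω

Segment 1: A = π(d/2)² = π(8.6000e-04 m)² = 2.324e-06 m²
R₁ = ρL/A = (7.03×10^-8)(18.4)/(2.324e-06) = 0.5567 Ω
Segment 2: A = π(d/2)² = π(9.6000e-04 m)² = 2.895e-06 m²
R₂ = (7.03×10^-8)(15)/(2.895e-06) = 0.3642 Ω
R = R₁ + R₂ = 0.921 Ω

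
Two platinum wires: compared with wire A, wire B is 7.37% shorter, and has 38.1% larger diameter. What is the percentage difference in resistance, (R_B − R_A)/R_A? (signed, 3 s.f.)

R ∝ L/d², so R_B/R_A = (1 − 7.37/100) × (1 + 38.1/100)⁻²
= 0.9263 × 0.5243 = 0.4857
(R_B − R_A)/R_A = 0.4857 − 1 = -51.4%

-51.4%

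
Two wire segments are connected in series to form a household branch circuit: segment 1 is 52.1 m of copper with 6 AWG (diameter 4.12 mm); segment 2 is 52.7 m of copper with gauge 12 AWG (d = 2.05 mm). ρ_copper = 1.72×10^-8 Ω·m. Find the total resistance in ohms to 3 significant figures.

0.342 Ω

Segment 1: A = π(4.12/2 mm)² = π(2.0600e-03 m)² = 1.333e-05 m²
R₁ = ρL/A = (1.72×10^-8)(52.1)/(1.333e-05) = 0.06722 Ω
Segment 2: A = π(2.05/2 mm)² = π(1.0250e-03 m)² = 3.301e-06 m²
R₂ = (1.72×10^-8)(52.7)/(3.301e-06) = 0.2746 Ω
R = R₁ + R₂ = 0.342 Ω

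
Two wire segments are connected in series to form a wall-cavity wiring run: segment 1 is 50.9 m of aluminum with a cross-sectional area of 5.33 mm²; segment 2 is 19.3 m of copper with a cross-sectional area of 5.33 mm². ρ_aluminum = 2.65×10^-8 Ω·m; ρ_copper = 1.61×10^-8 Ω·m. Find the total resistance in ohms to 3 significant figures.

Segment 1: A = 5.33 mm² = 5.330e-06 m²
R₁ = ρL/A = (2.65×10^-8)(50.9)/(5.330e-06) = 0.2531 Ω
R₂ = (1.61×10^-8)(19.3)/(5.330e-06) = 0.0583 Ω
R = R₁ + R₂ = 0.311 Ω

0.311 Ω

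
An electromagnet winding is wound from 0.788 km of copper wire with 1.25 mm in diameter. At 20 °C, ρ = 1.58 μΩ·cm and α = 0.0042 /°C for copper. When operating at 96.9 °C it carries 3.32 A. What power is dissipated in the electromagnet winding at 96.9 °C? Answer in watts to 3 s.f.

ρ = 1.58 μΩ·cm = 1.58×10^-8 Ω·m
A = π(d/2)² = π(6.2500e-04 m)² = 1.227e-06 m²
R₍20₎ = ρL/A = (1.58×10^-8)(788)/(1.227e-06) = 10.15 Ω
R₍96.9₎ = R₍20₎(1 + αΔT) = 10.15 × (1 + 0.0042×76.9) = 13.42 Ω
P = I²R = (3.32)² × 13.42 = 148 W

148 W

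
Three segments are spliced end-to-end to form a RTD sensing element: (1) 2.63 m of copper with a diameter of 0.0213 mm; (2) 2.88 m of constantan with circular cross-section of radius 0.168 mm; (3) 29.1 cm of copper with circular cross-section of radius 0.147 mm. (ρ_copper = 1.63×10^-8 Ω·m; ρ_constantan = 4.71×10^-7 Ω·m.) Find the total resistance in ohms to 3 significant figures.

Seg 1: A = π(d/2)² = π(1.0650e-05 m)² = 3.563e-10 m²
R_1 = (1.63×10^-8)(2.63)/(3.563e-10) = 120.3 Ω
Seg 2: A = πr² = π(1.6800e-04 m)² = 8.867e-08 m²
R_2 = (4.71×10^-7)(2.88)/(8.867e-08) = 15.3 Ω
Seg 3: A = πr² = π(1.4700e-04 m)² = 6.789e-08 m²
R_3 = (1.63×10^-8)(0.291)/(6.789e-08) = 0.06987 Ω
R_total = R_1 + R_2 + R_3 = 136 Ω

136 Ω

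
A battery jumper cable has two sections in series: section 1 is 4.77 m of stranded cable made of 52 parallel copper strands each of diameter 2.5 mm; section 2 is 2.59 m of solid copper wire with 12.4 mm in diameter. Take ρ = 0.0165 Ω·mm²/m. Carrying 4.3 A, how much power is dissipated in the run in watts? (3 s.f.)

0.0122 W

ρ = 0.0165 Ω·mm²/m = 1.65×10^-8 Ω·m
Section 1: A_strand = π(1.2500e-03)² = 4.909e-06 m²; R₁ = ρL/(N·A_s) = (1.65×10^-8)(4.77)/(52×4.909e-06) = 3.083×10^-4 Ω
Section 2: A = π(d/2)² = π(6.2000e-03 m)² = 1.208e-04 m²
R₂ = (1.65×10^-8)(2.59)/(1.208e-04) = 3.539×10^-4 Ω
R = R₁ + R₂ = 6.622×10^-4 Ω
P = I²R = (4.3)² × 6.622×10^-4 = 0.0122 W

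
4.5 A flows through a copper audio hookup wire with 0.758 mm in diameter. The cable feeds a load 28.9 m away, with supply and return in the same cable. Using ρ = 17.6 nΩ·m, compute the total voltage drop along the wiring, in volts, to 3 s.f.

10.1 V

ρ = 17.6 nΩ·m = 1.76×10^-8 Ω·m
A = π(d/2)² = π(3.7900e-04 m)² = 4.513e-07 m²
Total conductor length (both ways) L = 2 × 28.9 = 57.8 m
R = ρL/A = (1.76×10^-8)(57.8)/(4.513e-07) = 2.254 Ω
V = IR = 4.5 × 2.254 = 10.1 V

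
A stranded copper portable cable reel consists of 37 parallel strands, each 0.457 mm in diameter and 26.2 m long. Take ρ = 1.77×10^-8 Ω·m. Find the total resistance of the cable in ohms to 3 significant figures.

0.0764 Ω

A_strand = π(2.2850e-04 m)² = 1.640e-07 m²
R_strand = ρL/A = (1.77×10^-8)(26.2)/(1.640e-07) = 2.827 Ω
R_total = R_strand/N = 2.827/37 = 0.0764 Ω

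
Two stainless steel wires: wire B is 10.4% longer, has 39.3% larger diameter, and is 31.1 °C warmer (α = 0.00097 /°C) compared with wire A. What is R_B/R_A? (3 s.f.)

0.586

R ∝ ρL/d² with ρ ∝ (1+αΔT), so R_B/R_A = (1 + 10.4/100) × (1 + 39.3/100)⁻² × (1 + 0.00097×31.1)
= 1.104 × 0.5153 × 1.03 = 0.586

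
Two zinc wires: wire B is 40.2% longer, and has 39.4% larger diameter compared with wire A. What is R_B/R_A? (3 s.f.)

R ∝ L/d², so R_B/R_A = (1 + 40.2/100) × (1 + 39.4/100)⁻²
= 1.402 × 0.5146 = 0.721

0.721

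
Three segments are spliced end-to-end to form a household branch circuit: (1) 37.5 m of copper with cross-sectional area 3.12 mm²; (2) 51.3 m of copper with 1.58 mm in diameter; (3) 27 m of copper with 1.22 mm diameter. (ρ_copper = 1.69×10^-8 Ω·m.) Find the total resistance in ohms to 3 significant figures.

1.04 Ω

Seg 1: A = 3.12 mm² = 3.120e-06 m²
R_1 = (1.69×10^-8)(37.5)/(3.120e-06) = 0.2031 Ω
Seg 2: A = π(d/2)² = π(7.9000e-04 m)² = 1.961e-06 m²
R_2 = (1.69×10^-8)(51.3)/(1.961e-06) = 0.4422 Ω
Seg 3: A = π(d/2)² = π(6.1000e-04 m)² = 1.169e-06 m²
R_3 = (1.69×10^-8)(27)/(1.169e-06) = 0.3903 Ω
R_total = R_1 + R_2 + R_3 = 1.04 Ω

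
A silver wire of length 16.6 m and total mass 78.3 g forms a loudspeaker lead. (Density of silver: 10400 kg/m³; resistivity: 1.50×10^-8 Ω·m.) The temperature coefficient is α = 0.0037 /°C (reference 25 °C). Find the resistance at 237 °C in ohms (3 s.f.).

0.980 Ω

A = m/(density·L) = 0.0783/(10400×16.6) = 4.5354e-07 m²
R = ρL/A = (1.50×10^-8)(16.6)/(4.5354e-07) = 0.549 Ω
R(237 °C) = 0.549 × (1 + 0.0037×212) = 0.980 Ω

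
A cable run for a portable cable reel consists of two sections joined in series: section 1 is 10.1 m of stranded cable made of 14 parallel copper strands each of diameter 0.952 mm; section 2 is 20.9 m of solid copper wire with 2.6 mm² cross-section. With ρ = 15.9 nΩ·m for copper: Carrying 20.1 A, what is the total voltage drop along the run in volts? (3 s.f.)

ρ = 15.9 nΩ·m = 1.59×10^-8 Ω·m
Section 1: A_strand = π(4.7600e-04)² = 7.118e-07 m²; R₁ = ρL/(N·A_s) = (1.59×10^-8)(10.1)/(14×7.118e-07) = 0.01611 Ω
Section 2: A = 2.6 mm² = 2.600e-06 m²
R₂ = (1.59×10^-8)(20.9)/(2.600e-06) = 0.1278 Ω
R = R₁ + R₂ = 0.1439 Ω
V = IR = 20.1 × 0.1439 = 2.89 V

2.89 V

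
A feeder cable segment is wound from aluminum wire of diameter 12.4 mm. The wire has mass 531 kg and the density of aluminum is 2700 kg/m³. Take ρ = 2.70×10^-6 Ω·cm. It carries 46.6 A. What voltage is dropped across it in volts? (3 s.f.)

ρ = 2.70×10^-6 Ω·cm = 2.70×10^-8 Ω·m
A = π(d/2)² = π(6.2000e-03 m)² = 1.2076e-04 m²
L = m/(density·A) = 531/(2700×1.2076e-04) = 1629 m
R = ρL/A = (2.70×10^-8)(1629)/(1.2076e-04) = 0.3641 Ω
V = IR = 46.6 × 0.3641 = 17.0 V

17.0 V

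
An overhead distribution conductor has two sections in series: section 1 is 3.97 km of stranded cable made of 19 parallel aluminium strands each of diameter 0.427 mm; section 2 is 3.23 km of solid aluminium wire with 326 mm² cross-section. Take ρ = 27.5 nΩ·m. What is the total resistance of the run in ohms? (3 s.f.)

40.4 Ω

ρ = 27.5 nΩ·m = 2.75×10^-8 Ω·m
Section 1: A_strand = π(2.1350e-04)² = 1.432e-07 m²; R₁ = ρL/(N·A_s) = (2.75×10^-8)(3970)/(19×1.432e-07) = 40.13 Ω
Section 2: A = 326 mm² = 3.260e-04 m²
R₂ = (2.75×10^-8)(3230)/(3.260e-04) = 0.2725 Ω
R = R₁ + R₂ = 40.4 Ω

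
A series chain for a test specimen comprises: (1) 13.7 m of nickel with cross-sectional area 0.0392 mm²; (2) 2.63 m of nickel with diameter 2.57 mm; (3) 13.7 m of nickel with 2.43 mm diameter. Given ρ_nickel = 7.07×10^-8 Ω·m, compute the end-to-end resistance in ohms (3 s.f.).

25.0 Ω

Seg 1: A = 0.0392 mm² = 3.920e-08 m²
R_1 = (7.07×10^-8)(13.7)/(3.920e-08) = 24.71 Ω
Seg 2: A = π(d/2)² = π(1.2850e-03 m)² = 5.187e-06 m²
R_2 = (7.07×10^-8)(2.63)/(5.187e-06) = 0.03584 Ω
Seg 3: A = π(d/2)² = π(1.2150e-03 m)² = 4.638e-06 m²
R_3 = (7.07×10^-8)(13.7)/(4.638e-06) = 0.2089 Ω
R_total = R_1 + R_2 + R_3 = 25.0 Ω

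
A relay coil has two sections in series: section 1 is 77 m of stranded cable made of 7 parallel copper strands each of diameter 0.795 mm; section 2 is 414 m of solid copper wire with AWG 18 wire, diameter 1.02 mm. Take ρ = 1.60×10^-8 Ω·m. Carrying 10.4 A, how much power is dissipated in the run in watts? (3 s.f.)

Section 1: A_strand = π(3.9750e-04)² = 4.964e-07 m²; R₁ = ρL/(N·A_s) = (1.60×10^-8)(77)/(7×4.964e-07) = 0.3546 Ω
Section 2: A = π(1.02/2 mm)² = π(5.1000e-04 m)² = 8.171e-07 m²
R₂ = (1.60×10^-8)(414)/(8.171e-07) = 8.106 Ω
R = R₁ + R₂ = 8.461 Ω
P = I²R = (10.4)² × 8.461 = 915 W

915 W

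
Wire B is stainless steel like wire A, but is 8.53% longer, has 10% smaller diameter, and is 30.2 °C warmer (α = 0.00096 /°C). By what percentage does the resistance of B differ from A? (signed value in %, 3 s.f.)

37.9%

R ∝ ρL/d² with ρ ∝ (1+αΔT), so R_B/R_A = (1 + 8.53/100) × (1 − 10/100)⁻² × (1 + 0.00096×30.2)
= 1.085 × 1.235 × 1.029 = 1.379
(R_B − R_A)/R_A = 1.379 − 1 = 37.9%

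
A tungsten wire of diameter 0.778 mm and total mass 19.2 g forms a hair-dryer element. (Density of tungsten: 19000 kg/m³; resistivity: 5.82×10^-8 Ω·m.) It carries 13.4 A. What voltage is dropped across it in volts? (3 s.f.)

A = π(d/2)² = π(3.8900e-04 m)² = 4.7539e-07 m²
L = m/(density·A) = 0.0192/(19000×4.7539e-07) = 2.126 m
R = ρL/A = (5.82×10^-8)(2.126)/(4.7539e-07) = 0.2602 Ω
V = IR = 13.4 × 0.2602 = 3.49 V

3.49 V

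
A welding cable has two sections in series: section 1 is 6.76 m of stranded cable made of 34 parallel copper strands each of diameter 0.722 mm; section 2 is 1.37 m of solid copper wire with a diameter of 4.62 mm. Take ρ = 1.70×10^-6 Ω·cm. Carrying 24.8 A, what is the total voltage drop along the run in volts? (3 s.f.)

ρ = 1.70×10^-6 Ω·cm = 1.70×10^-8 Ω·m
Section 1: A_strand = π(3.6100e-04)² = 4.094e-07 m²; R₁ = ρL/(N·A_s) = (1.70×10^-8)(6.76)/(34×4.094e-07) = 0.008256 Ω
Section 2: A = π(d/2)² = π(2.3100e-03 m)² = 1.676e-05 m²
R₂ = (1.70×10^-8)(1.37)/(1.676e-05) = 0.001389 Ω
R = R₁ + R₂ = 0.009645 Ω
V = IR = 24.8 × 0.009645 = 0.239 V

0.239 V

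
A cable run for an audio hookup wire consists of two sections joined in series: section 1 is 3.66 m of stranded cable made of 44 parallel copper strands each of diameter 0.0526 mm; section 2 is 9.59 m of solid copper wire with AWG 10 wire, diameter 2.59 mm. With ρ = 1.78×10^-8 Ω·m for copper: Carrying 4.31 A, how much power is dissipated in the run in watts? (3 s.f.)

13.3 W

Section 1: A_strand = π(2.6300e-05)² = 2.173e-09 m²; R₁ = ρL/(N·A_s) = (1.78×10^-8)(3.66)/(44×2.173e-09) = 0.6814 Ω
Section 2: A = π(2.59/2 mm)² = π(1.2950e-03 m)² = 5.269e-06 m²
R₂ = (1.78×10^-8)(9.59)/(5.269e-06) = 0.0324 Ω
R = R₁ + R₂ = 0.7138 Ω
P = I²R = (4.31)² × 0.7138 = 13.3 W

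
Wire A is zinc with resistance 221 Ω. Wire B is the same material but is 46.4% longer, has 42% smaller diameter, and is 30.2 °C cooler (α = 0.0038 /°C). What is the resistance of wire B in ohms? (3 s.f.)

851 Ω

R ∝ ρL/d² with ρ ∝ (1+αΔT), so R_B/R_A = (1 + 46.4/100) × (1 − 42/100)⁻² × (1 − 0.0038×30.2)
= 1.464 × 2.973 × 0.8852 = 3.853
R_B = 3.853 × 221 = 851 Ω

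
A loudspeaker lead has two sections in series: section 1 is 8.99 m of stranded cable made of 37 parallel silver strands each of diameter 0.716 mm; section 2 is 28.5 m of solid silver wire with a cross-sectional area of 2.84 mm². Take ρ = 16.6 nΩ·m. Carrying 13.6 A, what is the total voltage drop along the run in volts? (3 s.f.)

2.40 V

ρ = 16.6 nΩ·m = 1.66×10^-8 Ω·m
Section 1: A_strand = π(3.5800e-04)² = 4.026e-07 m²; R₁ = ρL/(N·A_s) = (1.66×10^-8)(8.99)/(37×4.026e-07) = 0.01002 Ω
Section 2: A = 2.84 mm² = 2.840e-06 m²
R₂ = (1.66×10^-8)(28.5)/(2.840e-06) = 0.1666 Ω
R = R₁ + R₂ = 0.1766 Ω
V = IR = 13.6 × 0.1766 = 2.40 V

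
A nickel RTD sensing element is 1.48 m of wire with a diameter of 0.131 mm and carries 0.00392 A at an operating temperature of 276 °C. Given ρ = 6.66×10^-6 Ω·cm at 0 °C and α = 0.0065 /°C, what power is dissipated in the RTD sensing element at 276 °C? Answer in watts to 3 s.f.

ρ = 6.66×10^-6 Ω·cm = 6.66×10^-8 Ω·m
A = π(d/2)² = π(6.5500e-05 m)² = 1.348e-08 m²
R₍0₎ = ρL/A = (6.66×10^-8)(1.48)/(1.348e-08) = 7.313 Ω
R₍276₎ = R₍0₎(1 + αΔT) = 7.313 × (1 + 0.0065×276) = 20.43 Ω
P = I²R = (0.00392)² × 20.43 = 3.14×10^-4 W

3.14×10^-4 W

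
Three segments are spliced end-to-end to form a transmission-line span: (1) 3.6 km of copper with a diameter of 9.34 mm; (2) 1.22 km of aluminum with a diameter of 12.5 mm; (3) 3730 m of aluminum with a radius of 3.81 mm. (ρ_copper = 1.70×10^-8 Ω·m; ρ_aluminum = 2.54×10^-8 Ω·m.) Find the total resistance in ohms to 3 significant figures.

Seg 1: A = π(d/2)² = π(4.6700e-03 m)² = 6.851e-05 m²
R_1 = (1.70×10^-8)(3600)/(6.851e-05) = 0.8932 Ω
Seg 2: A = π(d/2)² = π(6.2500e-03 m)² = 1.227e-04 m²
R_2 = (2.54×10^-8)(1220)/(1.227e-04) = 0.2525 Ω
Seg 3: A = πr² = π(3.8100e-03 m)² = 4.560e-05 m²
R_3 = (2.54×10^-8)(3730)/(4.560e-05) = 2.078 Ω
R_total = R_1 + R_2 + R_3 = 3.22 Ω

3.22 Ω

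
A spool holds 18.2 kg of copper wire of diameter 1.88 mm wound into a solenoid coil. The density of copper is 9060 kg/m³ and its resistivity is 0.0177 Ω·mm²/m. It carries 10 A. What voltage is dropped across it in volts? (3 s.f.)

ρ = 0.0177 Ω·mm²/m = 1.77×10^-8 Ω·m
A = π(d/2)² = π(9.4000e-04 m)² = 2.7759e-06 m²
L = m/(density·A) = 18.2/(9060×2.7759e-06) = 723.7 m
R = ρL/A = (1.77×10^-8)(723.7)/(2.7759e-06) = 4.614 Ω
V = IR = 10 × 4.614 = 46.1 V

46.1 V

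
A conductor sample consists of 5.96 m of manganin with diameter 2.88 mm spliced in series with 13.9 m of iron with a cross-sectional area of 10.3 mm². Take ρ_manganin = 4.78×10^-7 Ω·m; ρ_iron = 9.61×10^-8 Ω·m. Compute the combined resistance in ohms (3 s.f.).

0.567 Ω

Segment 1: A = π(d/2)² = π(1.4400e-03 m)² = 6.514e-06 m²
R₁ = ρL/A = (4.78×10^-7)(5.96)/(6.514e-06) = 0.4373 Ω
Segment 2: A = 10.3 mm² = 1.030e-05 m²
R₂ = (9.61×10^-8)(13.9)/(1.030e-05) = 0.1297 Ω
R = R₁ + R₂ = 0.567 Ω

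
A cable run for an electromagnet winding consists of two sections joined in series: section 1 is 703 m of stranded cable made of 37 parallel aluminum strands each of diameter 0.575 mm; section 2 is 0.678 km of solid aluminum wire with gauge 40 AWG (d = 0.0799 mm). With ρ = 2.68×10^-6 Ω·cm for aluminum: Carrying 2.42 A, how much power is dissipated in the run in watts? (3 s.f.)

ρ = 2.68×10^-6 Ω·cm = 2.68×10^-8 Ω·m
Section 1: A_strand = π(2.8750e-04)² = 2.597e-07 m²; R₁ = ρL/(N·A_s) = (2.68×10^-8)(703)/(37×2.597e-07) = 1.961 Ω
Section 2: A = π(0.0799/2 mm)² = π(3.9950e-05 m)² = 5.014e-09 m²
R₂ = (2.68×10^-8)(678)/(5.014e-09) = 3624 Ω
R = R₁ + R₂ = 3626 Ω
P = I²R = (2.42)² × 3626 = 21200 W

21200 W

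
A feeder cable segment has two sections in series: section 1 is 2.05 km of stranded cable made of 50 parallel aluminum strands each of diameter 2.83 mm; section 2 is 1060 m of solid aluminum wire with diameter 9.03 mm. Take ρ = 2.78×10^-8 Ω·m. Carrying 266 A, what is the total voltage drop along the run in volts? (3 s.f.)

171 V

Section 1: A_strand = π(1.4150e-03)² = 6.290e-06 m²; R₁ = ρL/(N·A_s) = (2.78×10^-8)(2050)/(50×6.290e-06) = 0.1812 Ω
Section 2: A = π(d/2)² = π(4.5150e-03 m)² = 6.404e-05 m²
R₂ = (2.78×10^-8)(1060)/(6.404e-05) = 0.4601 Ω
R = R₁ + R₂ = 0.6413 Ω
V = IR = 266 × 0.6413 = 171 V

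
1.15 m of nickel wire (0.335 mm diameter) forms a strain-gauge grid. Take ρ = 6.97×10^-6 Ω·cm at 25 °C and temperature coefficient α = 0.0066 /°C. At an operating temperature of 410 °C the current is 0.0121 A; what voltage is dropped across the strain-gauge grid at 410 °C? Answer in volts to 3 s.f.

ρ = 6.97×10^-6 Ω·cm = 6.97×10^-8 Ω·m
A = π(d/2)² = π(1.6750e-04 m)² = 8.814e-08 m²
R₍25₎ = ρL/A = (6.97×10^-8)(1.15)/(8.814e-08) = 0.9094 Ω
R₍410₎ = R₍25₎(1 + αΔT) = 0.9094 × (1 + 0.0066×385) = 3.22 Ω
V = IR = 0.0121 × 3.22 = 0.0390 V

0.0390 V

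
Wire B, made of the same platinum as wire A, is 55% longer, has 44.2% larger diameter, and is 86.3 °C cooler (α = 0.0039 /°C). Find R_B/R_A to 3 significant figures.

R ∝ ρL/d² with ρ ∝ (1+αΔT), so R_B/R_A = (1 + 55/100) × (1 + 44.2/100)⁻² × (1 − 0.0039×86.3)
= 1.55 × 0.4809 × 0.6634 = 0.495

0.495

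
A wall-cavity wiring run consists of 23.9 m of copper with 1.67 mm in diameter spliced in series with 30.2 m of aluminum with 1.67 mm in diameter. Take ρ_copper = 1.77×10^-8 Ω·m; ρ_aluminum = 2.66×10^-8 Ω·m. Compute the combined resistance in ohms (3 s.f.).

Segment 1: A = π(d/2)² = π(8.3500e-04 m)² = 2.190e-06 m²
R₁ = ρL/A = (1.77×10^-8)(23.9)/(2.190e-06) = 0.1931 Ω
R₂ = (2.66×10^-8)(30.2)/(2.190e-06) = 0.3667 Ω
R = R₁ + R₂ = 0.560 Ω

0.560 Ω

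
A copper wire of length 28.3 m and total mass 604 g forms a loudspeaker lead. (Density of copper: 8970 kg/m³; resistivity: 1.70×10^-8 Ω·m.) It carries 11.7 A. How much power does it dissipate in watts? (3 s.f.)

A = m/(density·L) = 0.604/(8970×28.3) = 2.3793e-06 m²
R = ρL/A = (1.70×10^-8)(28.3)/(2.3793e-06) = 0.2022 Ω
P = I²R = (11.7)² × 0.2022 = 27.7 W

27.7 W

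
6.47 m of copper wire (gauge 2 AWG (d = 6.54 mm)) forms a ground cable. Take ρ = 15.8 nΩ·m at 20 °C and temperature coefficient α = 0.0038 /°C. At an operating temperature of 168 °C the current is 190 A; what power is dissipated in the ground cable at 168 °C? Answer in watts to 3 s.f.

172 W

ρ = 15.8 nΩ·m = 1.58×10^-8 Ω·m
A = π(6.54/2 mm)² = π(3.2700e-03 m)² = 3.359e-05 m²
R₍20₎ = ρL/A = (1.58×10^-8)(6.47)/(3.359e-05) = 0.003043 Ω
R₍168₎ = R₍20₎(1 + αΔT) = 0.003043 × (1 + 0.0038×148) = 0.004755 Ω
P = I²R = (190)² × 0.004755 = 172 W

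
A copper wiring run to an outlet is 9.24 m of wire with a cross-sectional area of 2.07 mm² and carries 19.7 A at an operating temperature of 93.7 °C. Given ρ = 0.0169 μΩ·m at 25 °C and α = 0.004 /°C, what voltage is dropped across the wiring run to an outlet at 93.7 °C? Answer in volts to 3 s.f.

ρ = 0.0169 μΩ·m = 1.69×10^-8 Ω·m
A = 2.07 mm² = 2.070e-06 m²
R₍25₎ = ρL/A = (1.69×10^-8)(9.24)/(2.070e-06) = 0.07544 Ω
R₍93.7₎ = R₍25₎(1 + αΔT) = 0.07544 × (1 + 0.004×68.7) = 0.09617 Ω
V = IR = 19.7 × 0.09617 = 1.89 V

1.89 V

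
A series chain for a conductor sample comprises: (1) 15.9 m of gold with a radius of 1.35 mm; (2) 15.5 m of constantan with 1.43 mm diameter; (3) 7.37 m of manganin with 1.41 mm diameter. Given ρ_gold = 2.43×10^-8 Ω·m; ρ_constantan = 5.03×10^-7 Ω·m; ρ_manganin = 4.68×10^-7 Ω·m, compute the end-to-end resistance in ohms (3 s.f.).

Seg 1: A = πr² = π(1.3500e-03 m)² = 5.726e-06 m²
R_1 = (2.43×10^-8)(15.9)/(5.726e-06) = 0.06748 Ω
Seg 2: A = π(d/2)² = π(7.1500e-04 m)² = 1.606e-06 m²
R_2 = (5.03×10^-7)(15.5)/(1.606e-06) = 4.854 Ω
Seg 3: A = π(d/2)² = π(7.0500e-04 m)² = 1.561e-06 m²
R_3 = (4.68×10^-7)(7.37)/(1.561e-06) = 2.209 Ω
R_total = R_1 + R_2 + R_3 = 7.13 Ω

7.13 Ω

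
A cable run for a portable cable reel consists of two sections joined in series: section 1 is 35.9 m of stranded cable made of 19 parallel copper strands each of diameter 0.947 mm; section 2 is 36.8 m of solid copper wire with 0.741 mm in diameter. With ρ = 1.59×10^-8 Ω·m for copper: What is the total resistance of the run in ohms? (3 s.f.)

1.40 Ω

Section 1: A_strand = π(4.7350e-04)² = 7.044e-07 m²; R₁ = ρL/(N·A_s) = (1.59×10^-8)(35.9)/(19×7.044e-07) = 0.04265 Ω
Section 2: A = π(d/2)² = π(3.7050e-04 m)² = 4.312e-07 m²
R₂ = (1.59×10^-8)(36.8)/(4.312e-07) = 1.357 Ω
R = R₁ + R₂ = 1.40 Ω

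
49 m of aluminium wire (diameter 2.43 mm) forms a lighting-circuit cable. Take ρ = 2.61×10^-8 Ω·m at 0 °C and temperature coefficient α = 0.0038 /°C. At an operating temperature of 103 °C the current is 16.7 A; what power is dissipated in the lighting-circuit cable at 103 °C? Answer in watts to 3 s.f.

107 W

A = π(d/2)² = π(1.2150e-03 m)² = 4.638e-06 m²
R₍0₎ = ρL/A = (2.61×10^-8)(49)/(4.638e-06) = 0.2758 Ω
R₍103₎ = R₍0₎(1 + αΔT) = 0.2758 × (1 + 0.0038×103) = 0.3837 Ω
P = I²R = (16.7)² × 0.3837 = 107 W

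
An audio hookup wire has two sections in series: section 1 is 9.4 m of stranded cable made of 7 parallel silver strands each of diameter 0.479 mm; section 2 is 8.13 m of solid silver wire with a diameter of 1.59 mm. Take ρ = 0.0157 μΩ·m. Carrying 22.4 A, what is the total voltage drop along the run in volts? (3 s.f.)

4.06 V

ρ = 0.0157 μΩ·m = 1.57×10^-8 Ω·m
Section 1: A_strand = π(2.3950e-04)² = 1.802e-07 m²; R₁ = ρL/(N·A_s) = (1.57×10^-8)(9.4)/(7×1.802e-07) = 0.117 Ω
Section 2: A = π(d/2)² = π(7.9500e-04 m)² = 1.986e-06 m²
R₂ = (1.57×10^-8)(8.13)/(1.986e-06) = 0.06428 Ω
R = R₁ + R₂ = 0.1813 Ω
V = IR = 22.4 × 0.1813 = 4.06 V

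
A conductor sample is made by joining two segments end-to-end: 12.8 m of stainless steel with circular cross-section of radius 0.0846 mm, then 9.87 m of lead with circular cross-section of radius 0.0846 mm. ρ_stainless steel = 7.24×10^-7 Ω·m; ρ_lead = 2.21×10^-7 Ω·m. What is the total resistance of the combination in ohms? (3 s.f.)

509 Ω

Segment 1: A = πr² = π(8.4600e-05 m)² = 2.248e-08 m²
R₁ = ρL/A = (7.24×10^-7)(12.8)/(2.248e-08) = 412.2 Ω
R₂ = (2.21×10^-7)(9.87)/(2.248e-08) = 97.01 Ω
R = R₁ + R₂ = 509 Ω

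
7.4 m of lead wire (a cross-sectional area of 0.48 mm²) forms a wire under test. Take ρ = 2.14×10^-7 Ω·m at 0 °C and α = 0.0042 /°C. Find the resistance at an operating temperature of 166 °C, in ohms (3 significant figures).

5.60 Ω

A = 0.48 mm² = 4.800e-07 m²
R₍0°C₎ = ρL/A = (2.14×10^-7)(7.4)/(4.800e-07) = 3.299 Ω
R = R₀(1 + αΔT) = 3.299(1 + 0.0042×166) = 5.60 Ω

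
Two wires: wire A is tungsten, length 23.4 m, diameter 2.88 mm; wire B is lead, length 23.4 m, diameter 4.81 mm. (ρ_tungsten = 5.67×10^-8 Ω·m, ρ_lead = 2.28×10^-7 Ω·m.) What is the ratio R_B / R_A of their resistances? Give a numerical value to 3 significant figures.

R ∝ ρL/d², so R_B/R_A = (ρ_B/ρ_A) × (d_A/d_B)²
= (2.28×10^-7/5.67×10^-8) × (2.88/4.81)² = 1.44

1.44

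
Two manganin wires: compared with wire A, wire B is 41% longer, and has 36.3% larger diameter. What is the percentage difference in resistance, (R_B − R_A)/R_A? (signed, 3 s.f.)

R ∝ L/d², so R_B/R_A = (1 + 41/100) × (1 + 36.3/100)⁻²
= 1.41 × 0.5383 = 0.759
(R_B − R_A)/R_A = 0.759 − 1 = -24.1%

-24.1%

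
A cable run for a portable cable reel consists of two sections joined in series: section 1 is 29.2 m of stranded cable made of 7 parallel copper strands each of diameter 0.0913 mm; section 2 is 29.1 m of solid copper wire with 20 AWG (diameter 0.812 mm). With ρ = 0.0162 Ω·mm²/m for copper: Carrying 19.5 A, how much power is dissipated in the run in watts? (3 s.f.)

4270 W

ρ = 0.0162 Ω·mm²/m = 1.62×10^-8 Ω·m
Section 1: A_strand = π(4.5650e-05)² = 6.547e-09 m²; R₁ = ρL/(N·A_s) = (1.62×10^-8)(29.2)/(7×6.547e-09) = 10.32 Ω
Section 2: A = π(0.812/2 mm)² = π(4.0600e-04 m)² = 5.178e-07 m²
R₂ = (1.62×10^-8)(29.1)/(5.178e-07) = 0.9103 Ω
R = R₁ + R₂ = 11.23 Ω
P = I²R = (19.5)² × 11.23 = 4270 W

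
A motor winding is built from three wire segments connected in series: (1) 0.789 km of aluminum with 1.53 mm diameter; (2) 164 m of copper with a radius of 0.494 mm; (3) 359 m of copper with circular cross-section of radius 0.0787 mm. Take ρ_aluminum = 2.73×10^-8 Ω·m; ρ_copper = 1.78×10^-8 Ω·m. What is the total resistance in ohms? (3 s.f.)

344 Ω

Seg 1: A = π(d/2)² = π(7.6500e-04 m)² = 1.839e-06 m²
R_1 = (2.73×10^-8)(789)/(1.839e-06) = 11.72 Ω
Seg 2: A = πr² = π(4.9400e-04 m)² = 7.667e-07 m²
R_2 = (1.78×10^-8)(164)/(7.667e-07) = 3.808 Ω
Seg 3: A = πr² = π(7.8700e-05 m)² = 1.946e-08 m²
R_3 = (1.78×10^-8)(359)/(1.946e-08) = 328.4 Ω
R_total = R_1 + R_2 + R_3 = 344 Ω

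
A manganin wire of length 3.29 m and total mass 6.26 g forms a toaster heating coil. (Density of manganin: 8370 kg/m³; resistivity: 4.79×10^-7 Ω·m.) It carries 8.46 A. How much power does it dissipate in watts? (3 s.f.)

A = m/(density·L) = 0.00626/(8370×3.29) = 2.2733e-07 m²
R = ρL/A = (4.79×10^-7)(3.29)/(2.2733e-07) = 6.932 Ω
P = I²R = (8.46)² × 6.932 = 496 W

496 W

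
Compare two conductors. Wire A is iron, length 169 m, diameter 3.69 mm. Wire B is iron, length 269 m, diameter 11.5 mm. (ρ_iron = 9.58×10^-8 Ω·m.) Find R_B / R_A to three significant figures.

R ∝ ρL/d², so R_B/R_A = (L_B/L_A) × (d_A/d_B)²
= (269/169) × (3.69/11.5)² = 0.164

0.164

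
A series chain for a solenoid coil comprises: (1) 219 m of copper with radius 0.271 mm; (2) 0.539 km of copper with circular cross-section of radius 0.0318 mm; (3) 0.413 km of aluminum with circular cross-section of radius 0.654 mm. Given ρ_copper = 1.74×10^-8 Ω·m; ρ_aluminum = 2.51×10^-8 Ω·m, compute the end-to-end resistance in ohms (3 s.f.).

Seg 1: A = πr² = π(2.7100e-04 m)² = 2.307e-07 m²
R_1 = (1.74×10^-8)(219)/(2.307e-07) = 16.52 Ω
Seg 2: A = πr² = π(3.1800e-05 m)² = 3.177e-09 m²
R_2 = (1.74×10^-8)(539)/(3.177e-09) = 2952 Ω
Seg 3: A = πr² = π(6.5400e-04 m)² = 1.344e-06 m²
R_3 = (2.51×10^-8)(413)/(1.344e-06) = 7.715 Ω
R_total = R_1 + R_2 + R_3 = 2980 Ω

2980 Ω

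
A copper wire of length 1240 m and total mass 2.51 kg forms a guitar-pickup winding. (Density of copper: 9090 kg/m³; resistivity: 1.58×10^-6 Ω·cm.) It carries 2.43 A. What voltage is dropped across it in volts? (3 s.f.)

ρ = 1.58×10^-6 Ω·cm = 1.58×10^-8 Ω·m
A = m/(density·L) = 2.51/(9090×1240) = 2.2268e-07 m²
R = ρL/A = (1.58×10^-8)(1240)/(2.2268e-07) = 87.98 Ω
V = IR = 2.43 × 87.98 = 214 V

214 V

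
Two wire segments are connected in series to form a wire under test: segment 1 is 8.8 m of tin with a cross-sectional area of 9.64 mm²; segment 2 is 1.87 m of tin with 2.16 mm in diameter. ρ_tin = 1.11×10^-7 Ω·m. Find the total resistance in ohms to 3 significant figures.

Segment 1: A = 9.64 mm² = 9.640e-06 m²
R₁ = ρL/A = (1.11×10^-7)(8.8)/(9.640e-06) = 0.1013 Ω
Segment 2: A = π(d/2)² = π(1.0800e-03 m)² = 3.664e-06 m²
R₂ = (1.11×10^-7)(1.87)/(3.664e-06) = 0.05665 Ω
R = R₁ + R₂ = 0.158 Ω

0.158 Ω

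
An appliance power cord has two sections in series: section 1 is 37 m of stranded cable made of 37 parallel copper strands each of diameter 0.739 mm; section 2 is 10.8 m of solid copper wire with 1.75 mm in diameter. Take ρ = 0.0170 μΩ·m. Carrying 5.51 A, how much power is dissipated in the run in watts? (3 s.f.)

3.52 W

ρ = 0.0170 μΩ·m = 1.70×10^-8 Ω·m
Section 1: A_strand = π(3.6950e-04)² = 4.289e-07 m²; R₁ = ρL/(N·A_s) = (1.70×10^-8)(37)/(37×4.289e-07) = 0.03963 Ω
Section 2: A = π(d/2)² = π(8.7500e-04 m)² = 2.405e-06 m²
R₂ = (1.70×10^-8)(10.8)/(2.405e-06) = 0.07633 Ω
R = R₁ + R₂ = 0.116 Ω
P = I²R = (5.51)² × 0.116 = 3.52 W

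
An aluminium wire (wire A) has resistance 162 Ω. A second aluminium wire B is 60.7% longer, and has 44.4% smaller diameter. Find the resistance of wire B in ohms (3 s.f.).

R ∝ L/d², so R_B/R_A = (1 + 60.7/100) × (1 − 44.4/100)⁻²
= 1.607 × 3.235 = 5.198
R_B = 5.198 × 162 = 842 Ω

842 Ω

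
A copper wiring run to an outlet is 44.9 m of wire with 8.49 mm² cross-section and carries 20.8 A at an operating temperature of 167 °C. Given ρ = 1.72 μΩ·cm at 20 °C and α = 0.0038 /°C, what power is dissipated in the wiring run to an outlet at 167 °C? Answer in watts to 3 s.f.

ρ = 1.72 μΩ·cm = 1.72×10^-8 Ω·m
A = 8.49 mm² = 8.490e-06 m²
R₍20₎ = ρL/A = (1.72×10^-8)(44.9)/(8.490e-06) = 0.09096 Ω
R₍167₎ = R₍20₎(1 + αΔT) = 0.09096 × (1 + 0.0038×147) = 0.1418 Ω
P = I²R = (20.8)² × 0.1418 = 61.3 W

61.3 W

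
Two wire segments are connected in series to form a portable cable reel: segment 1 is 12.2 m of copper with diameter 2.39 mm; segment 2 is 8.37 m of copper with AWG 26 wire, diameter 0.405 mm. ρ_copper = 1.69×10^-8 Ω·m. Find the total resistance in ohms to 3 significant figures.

Segment 1: A = π(d/2)² = π(1.1950e-03 m)² = 4.486e-06 m²
R₁ = ρL/A = (1.69×10^-8)(12.2)/(4.486e-06) = 0.04596 Ω
Segment 2: A = π(0.405/2 mm)² = π(2.0250e-04 m)² = 1.288e-07 m²
R₂ = (1.69×10^-8)(8.37)/(1.288e-07) = 1.098 Ω
R = R₁ + R₂ = 1.14 Ω

1.14 Ω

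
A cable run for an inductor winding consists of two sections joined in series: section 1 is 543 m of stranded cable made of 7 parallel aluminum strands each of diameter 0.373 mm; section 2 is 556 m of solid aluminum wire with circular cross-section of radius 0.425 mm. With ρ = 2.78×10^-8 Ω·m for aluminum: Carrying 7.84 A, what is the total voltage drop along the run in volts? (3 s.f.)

Section 1: A_strand = π(1.8650e-04)² = 1.093e-07 m²; R₁ = ρL/(N·A_s) = (2.78×10^-8)(543)/(7×1.093e-07) = 19.74 Ω
Section 2: A = πr² = π(4.2500e-04 m)² = 5.675e-07 m²
R₂ = (2.78×10^-8)(556)/(5.675e-07) = 27.24 Ω
R = R₁ + R₂ = 46.97 Ω
V = IR = 7.84 × 46.97 = 368 V

368 V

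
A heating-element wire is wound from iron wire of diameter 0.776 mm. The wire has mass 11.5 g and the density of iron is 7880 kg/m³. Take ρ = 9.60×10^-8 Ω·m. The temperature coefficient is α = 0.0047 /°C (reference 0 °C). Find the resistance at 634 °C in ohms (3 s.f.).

2.49 Ω

A = π(d/2)² = π(3.8800e-04 m)² = 4.7295e-07 m²
L = m/(density·A) = 0.0115/(7880×4.7295e-07) = 3.086 m
R = ρL/A = (9.60×10^-8)(3.086)/(4.7295e-07) = 0.6263 Ω
R(634 °C) = 0.6263 × (1 + 0.0047×634) = 2.49 Ω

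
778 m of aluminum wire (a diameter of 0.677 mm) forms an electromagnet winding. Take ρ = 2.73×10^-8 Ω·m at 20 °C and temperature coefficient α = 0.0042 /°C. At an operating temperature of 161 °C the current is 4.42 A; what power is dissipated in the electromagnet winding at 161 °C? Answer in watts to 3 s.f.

1840 W

A = π(d/2)² = π(3.3850e-04 m)² = 3.600e-07 m²
R₍20₎ = ρL/A = (2.73×10^-8)(778)/(3.600e-07) = 59 Ω
R₍161₎ = R₍20₎(1 + αΔT) = 59 × (1 + 0.0042×141) = 93.94 Ω
P = I²R = (4.42)² × 93.94 = 1840 W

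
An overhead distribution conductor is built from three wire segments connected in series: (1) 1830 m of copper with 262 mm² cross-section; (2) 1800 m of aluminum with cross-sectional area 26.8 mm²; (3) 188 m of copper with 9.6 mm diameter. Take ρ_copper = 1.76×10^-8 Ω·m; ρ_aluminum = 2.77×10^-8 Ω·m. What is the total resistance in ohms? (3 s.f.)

Seg 1: A = 262 mm² = 2.620e-04 m²
R_1 = (1.76×10^-8)(1830)/(2.620e-04) = 0.1229 Ω
Seg 2: A = 26.8 mm² = 2.680e-05 m²
R_2 = (2.77×10^-8)(1800)/(2.680e-05) = 1.86 Ω
Seg 3: A = π(d/2)² = π(4.8000e-03 m)² = 7.238e-05 m²
R_3 = (1.76×10^-8)(188)/(7.238e-05) = 0.04571 Ω
R_total = R_1 + R_2 + R_3 = 2.03 Ω

2.03 Ω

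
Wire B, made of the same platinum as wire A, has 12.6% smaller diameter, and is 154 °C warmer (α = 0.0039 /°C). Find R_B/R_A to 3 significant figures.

2.10

R ∝ ρL/d² with ρ ∝ (1+αΔT), so R_B/R_A = (1 − 12.6/100)⁻² × (1 + 0.0039×154)
= 1.309 × 1.601 = 2.10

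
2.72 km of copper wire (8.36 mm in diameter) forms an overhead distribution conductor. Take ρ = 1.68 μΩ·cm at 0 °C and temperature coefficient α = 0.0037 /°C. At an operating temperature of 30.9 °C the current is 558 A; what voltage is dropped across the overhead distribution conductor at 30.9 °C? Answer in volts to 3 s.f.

518 V

ρ = 1.68 μΩ·cm = 1.68×10^-8 Ω·m
A = π(d/2)² = π(4.1800e-03 m)² = 5.489e-05 m²
R₍0₎ = ρL/A = (1.68×10^-8)(2720)/(5.489e-05) = 0.8325 Ω
R₍30.9₎ = R₍0₎(1 + αΔT) = 0.8325 × (1 + 0.0037×30.9) = 0.9277 Ω
V = IR = 558 × 0.9277 = 518 V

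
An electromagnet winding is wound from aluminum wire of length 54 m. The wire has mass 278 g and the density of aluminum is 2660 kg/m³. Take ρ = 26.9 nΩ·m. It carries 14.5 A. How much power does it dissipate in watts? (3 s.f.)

ρ = 26.9 nΩ·m = 2.69×10^-8 Ω·m
A = m/(density·L) = 0.278/(2660×54) = 1.9354e-06 m²
R = ρL/A = (2.69×10^-8)(54)/(1.9354e-06) = 0.7505 Ω
P = I²R = (14.5)² × 0.7505 = 158 W

158 W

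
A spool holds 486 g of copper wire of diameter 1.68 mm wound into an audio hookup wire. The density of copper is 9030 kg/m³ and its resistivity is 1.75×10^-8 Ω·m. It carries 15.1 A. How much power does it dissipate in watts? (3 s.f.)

A = π(d/2)² = π(8.4000e-04 m)² = 2.2167e-06 m²
L = m/(density·A) = 0.486/(9030×2.2167e-06) = 24.28 m
R = ρL/A = (1.75×10^-8)(24.28)/(2.2167e-06) = 0.1917 Ω
P = I²R = (15.1)² × 0.1917 = 43.7 W

43.7 W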